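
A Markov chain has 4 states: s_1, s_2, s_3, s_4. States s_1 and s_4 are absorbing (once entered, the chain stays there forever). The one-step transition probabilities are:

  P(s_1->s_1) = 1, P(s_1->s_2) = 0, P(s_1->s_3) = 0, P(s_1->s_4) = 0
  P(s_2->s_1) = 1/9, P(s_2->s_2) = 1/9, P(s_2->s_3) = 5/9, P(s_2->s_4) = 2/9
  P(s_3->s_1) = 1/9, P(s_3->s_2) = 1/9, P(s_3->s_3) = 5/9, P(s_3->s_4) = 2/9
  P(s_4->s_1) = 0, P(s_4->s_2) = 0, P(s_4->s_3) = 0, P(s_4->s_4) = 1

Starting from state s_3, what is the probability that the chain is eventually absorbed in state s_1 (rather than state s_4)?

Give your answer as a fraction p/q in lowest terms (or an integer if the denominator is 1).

Let a_i = P(absorbed in s_1 | start in state i).
Boundary conditions: a_s_1 = 1, a_s_4 = 0.
For each transient state i, a_i = sum_j P(i->j) * a_j:
  a_s_2 = 1/9*a_s_1 + 1/9*a_s_2 + 5/9*a_s_3 + 2/9*a_s_4
  a_s_3 = 1/9*a_s_1 + 1/9*a_s_2 + 5/9*a_s_3 + 2/9*a_s_4

Substituting a_s_1 = 1 and a_s_4 = 0, rearrange to (I - Q) a = r where r[i] = P(i -> s_1):
  [8/9, -5/9] . (a_s_2, a_s_3) = 1/9
  [-1/9, 4/9] . (a_s_2, a_s_3) = 1/9

Solving yields:
  a_s_2 = 1/3
  a_s_3 = 1/3

Starting state is s_3, so the absorption probability is a_s_3 = 1/3.

Answer: 1/3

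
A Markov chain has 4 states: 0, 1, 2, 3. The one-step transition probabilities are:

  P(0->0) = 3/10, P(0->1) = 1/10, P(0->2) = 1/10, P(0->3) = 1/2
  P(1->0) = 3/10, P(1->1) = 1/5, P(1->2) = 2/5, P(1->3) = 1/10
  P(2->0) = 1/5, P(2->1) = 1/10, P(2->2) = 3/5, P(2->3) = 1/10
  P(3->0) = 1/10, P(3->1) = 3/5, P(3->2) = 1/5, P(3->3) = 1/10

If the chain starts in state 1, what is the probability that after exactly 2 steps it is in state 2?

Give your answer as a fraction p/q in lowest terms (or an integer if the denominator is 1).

Answer: 37/100

Derivation:
Computing P^2 by repeated multiplication:
P^1 =
  0: [3/10, 1/10, 1/10, 1/2]
  1: [3/10, 1/5, 2/5, 1/10]
  2: [1/5, 1/10, 3/5, 1/10]
  3: [1/10, 3/5, 1/5, 1/10]
P^2 =
  0: [19/100, 9/25, 23/100, 11/50]
  1: [6/25, 17/100, 37/100, 11/50]
  2: [11/50, 4/25, 11/25, 9/50]
  3: [13/50, 21/100, 39/100, 7/50]

(P^2)[1 -> 2] = 37/100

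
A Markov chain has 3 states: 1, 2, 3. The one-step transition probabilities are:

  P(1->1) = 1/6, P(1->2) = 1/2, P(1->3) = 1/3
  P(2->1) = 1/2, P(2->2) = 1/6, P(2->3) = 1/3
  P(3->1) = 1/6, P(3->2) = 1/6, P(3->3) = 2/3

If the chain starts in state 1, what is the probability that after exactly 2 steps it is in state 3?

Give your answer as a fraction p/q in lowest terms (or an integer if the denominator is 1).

Computing P^2 by repeated multiplication:
P^1 =
  1: [1/6, 1/2, 1/3]
  2: [1/2, 1/6, 1/3]
  3: [1/6, 1/6, 2/3]
P^2 =
  1: [1/3, 2/9, 4/9]
  2: [2/9, 1/3, 4/9]
  3: [2/9, 2/9, 5/9]

(P^2)[1 -> 3] = 4/9

Answer: 4/9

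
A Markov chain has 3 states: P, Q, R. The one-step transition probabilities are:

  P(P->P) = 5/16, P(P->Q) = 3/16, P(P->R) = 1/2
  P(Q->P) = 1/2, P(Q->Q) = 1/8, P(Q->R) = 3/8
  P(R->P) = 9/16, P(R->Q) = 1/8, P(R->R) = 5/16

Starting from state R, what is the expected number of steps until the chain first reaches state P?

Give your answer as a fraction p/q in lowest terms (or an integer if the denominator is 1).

Let h_i = expected steps to first reach P from state i.
Boundary: h_P = 0.
First-step equations for the other states:
  h_Q = 1 + 1/2*h_P + 1/8*h_Q + 3/8*h_R
  h_R = 1 + 9/16*h_P + 1/8*h_Q + 5/16*h_R

Substituting h_P = 0 and rearranging gives the linear system (I - Q) h = 1:
  [7/8, -3/8] . (h_Q, h_R) = 1
  [-1/8, 11/16] . (h_Q, h_R) = 1

Solving yields:
  h_Q = 136/71
  h_R = 128/71

Starting state is R, so the expected hitting time is h_R = 128/71.

Answer: 128/71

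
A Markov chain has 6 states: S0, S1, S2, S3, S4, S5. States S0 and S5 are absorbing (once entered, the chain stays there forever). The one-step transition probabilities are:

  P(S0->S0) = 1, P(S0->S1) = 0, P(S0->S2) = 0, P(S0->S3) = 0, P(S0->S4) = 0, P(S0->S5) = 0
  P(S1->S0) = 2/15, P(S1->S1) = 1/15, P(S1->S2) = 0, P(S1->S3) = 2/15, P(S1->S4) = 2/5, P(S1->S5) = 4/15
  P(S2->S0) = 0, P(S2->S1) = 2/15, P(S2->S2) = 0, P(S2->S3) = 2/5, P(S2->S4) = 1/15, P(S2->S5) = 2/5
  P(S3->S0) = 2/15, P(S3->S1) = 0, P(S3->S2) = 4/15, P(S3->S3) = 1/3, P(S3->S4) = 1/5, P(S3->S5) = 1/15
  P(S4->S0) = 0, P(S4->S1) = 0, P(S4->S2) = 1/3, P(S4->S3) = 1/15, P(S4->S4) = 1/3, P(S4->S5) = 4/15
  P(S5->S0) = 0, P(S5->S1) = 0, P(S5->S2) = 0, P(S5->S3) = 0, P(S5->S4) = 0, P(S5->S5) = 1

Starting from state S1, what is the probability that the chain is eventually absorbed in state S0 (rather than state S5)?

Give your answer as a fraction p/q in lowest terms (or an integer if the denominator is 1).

Answer: 233/1009

Derivation:
Let a_i = P(absorbed in S0 | start in state i).
Boundary conditions: a_S0 = 1, a_S5 = 0.
For each transient state i, a_i = sum_j P(i->j) * a_j:
  a_S1 = 2/15*a_S0 + 1/15*a_S1 + 0*a_S2 + 2/15*a_S3 + 2/5*a_S4 + 4/15*a_S5
  a_S2 = 0*a_S0 + 2/15*a_S1 + 0*a_S2 + 2/5*a_S3 + 1/15*a_S4 + 2/5*a_S5
  a_S3 = 2/15*a_S0 + 0*a_S1 + 4/15*a_S2 + 1/3*a_S3 + 1/5*a_S4 + 1/15*a_S5
  a_S4 = 0*a_S0 + 0*a_S1 + 1/3*a_S2 + 1/15*a_S3 + 1/3*a_S4 + 4/15*a_S5

Substituting a_S0 = 1 and a_S5 = 0, rearrange to (I - Q) a = r where r[i] = P(i -> S0):
  [14/15, 0, -2/15, -2/5] . (a_S1, a_S2, a_S3, a_S4) = 2/15
  [-2/15, 1, -2/5, -1/15] . (a_S1, a_S2, a_S3, a_S4) = 0
  [0, -4/15, 2/3, -1/5] . (a_S1, a_S2, a_S3, a_S4) = 2/15
  [0, -1/3, -1/15, 2/3] . (a_S1, a_S2, a_S3, a_S4) = 0

Solving yields:
  a_S1 = 233/1009
  a_S2 = 1100/7063
  a_S3 = 2080/7063
  a_S4 = 758/7063

Starting state is S1, so the absorption probability is a_S1 = 233/1009.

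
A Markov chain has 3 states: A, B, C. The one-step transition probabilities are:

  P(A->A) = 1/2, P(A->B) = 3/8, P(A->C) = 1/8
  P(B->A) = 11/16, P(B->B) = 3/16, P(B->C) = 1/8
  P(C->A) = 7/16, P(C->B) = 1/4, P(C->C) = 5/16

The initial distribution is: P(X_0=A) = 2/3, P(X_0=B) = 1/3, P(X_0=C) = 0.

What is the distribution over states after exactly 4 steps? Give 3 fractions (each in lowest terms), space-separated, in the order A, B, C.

Answer: 35829/65536 19637/65536 5035/32768

Derivation:
Propagating the distribution step by step (d_{t+1} = d_t * P):
d_0 = (A=2/3, B=1/3, C=0)
  d_1[A] = 2/3*1/2 + 1/3*11/16 + 0*7/16 = 9/16
  d_1[B] = 2/3*3/8 + 1/3*3/16 + 0*1/4 = 5/16
  d_1[C] = 2/3*1/8 + 1/3*1/8 + 0*5/16 = 1/8
d_1 = (A=9/16, B=5/16, C=1/8)
  d_2[A] = 9/16*1/2 + 5/16*11/16 + 1/8*7/16 = 141/256
  d_2[B] = 9/16*3/8 + 5/16*3/16 + 1/8*1/4 = 77/256
  d_2[C] = 9/16*1/8 + 5/16*1/8 + 1/8*5/16 = 19/128
d_2 = (A=141/256, B=77/256, C=19/128)
  d_3[A] = 141/256*1/2 + 77/256*11/16 + 19/128*7/16 = 2241/4096
  d_3[B] = 141/256*3/8 + 77/256*3/16 + 19/128*1/4 = 1229/4096
  d_3[C] = 141/256*1/8 + 77/256*1/8 + 19/128*5/16 = 313/2048
d_3 = (A=2241/4096, B=1229/4096, C=313/2048)
  d_4[A] = 2241/4096*1/2 + 1229/4096*11/16 + 313/2048*7/16 = 35829/65536
  d_4[B] = 2241/4096*3/8 + 1229/4096*3/16 + 313/2048*1/4 = 19637/65536
  d_4[C] = 2241/4096*1/8 + 1229/4096*1/8 + 313/2048*5/16 = 5035/32768
d_4 = (A=35829/65536, B=19637/65536, C=5035/32768)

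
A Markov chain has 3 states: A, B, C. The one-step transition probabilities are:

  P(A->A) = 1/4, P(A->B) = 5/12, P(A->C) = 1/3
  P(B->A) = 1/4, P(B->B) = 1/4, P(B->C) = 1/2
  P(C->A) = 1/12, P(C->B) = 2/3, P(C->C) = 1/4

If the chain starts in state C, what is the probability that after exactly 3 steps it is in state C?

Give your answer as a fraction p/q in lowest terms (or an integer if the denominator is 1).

Answer: 23/64

Derivation:
Computing P^3 by repeated multiplication:
P^1 =
  A: [1/4, 5/12, 1/3]
  B: [1/4, 1/4, 1/2]
  C: [1/12, 2/3, 1/4]
P^2 =
  A: [7/36, 31/72, 3/8]
  B: [1/6, 1/2, 1/3]
  C: [5/24, 53/144, 61/144]
P^3 =
  A: [3/16, 379/864, 323/864]
  B: [7/36, 5/12, 7/18]
  C: [155/864, 797/1728, 23/64]

(P^3)[C -> C] = 23/64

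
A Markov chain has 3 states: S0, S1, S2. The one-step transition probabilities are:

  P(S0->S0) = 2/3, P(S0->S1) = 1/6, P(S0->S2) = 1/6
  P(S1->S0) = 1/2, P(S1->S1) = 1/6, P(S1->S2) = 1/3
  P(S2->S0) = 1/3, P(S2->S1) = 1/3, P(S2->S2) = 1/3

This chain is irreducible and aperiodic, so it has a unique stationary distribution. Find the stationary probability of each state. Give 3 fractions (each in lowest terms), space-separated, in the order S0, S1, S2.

Answer: 16/29 6/29 7/29

Derivation:
The stationary distribution satisfies pi = pi * P, i.e.:
  pi_S0 = 2/3*pi_S0 + 1/2*pi_S1 + 1/3*pi_S2
  pi_S1 = 1/6*pi_S0 + 1/6*pi_S1 + 1/3*pi_S2
  pi_S2 = 1/6*pi_S0 + 1/3*pi_S1 + 1/3*pi_S2
with normalization: pi_S0 + pi_S1 + pi_S2 = 1.

Using the first 2 balance equations plus normalization, the linear system A*pi = b is:
  [-1/3, 1/2, 1/3] . pi = 0
  [1/6, -5/6, 1/3] . pi = 0
  [1, 1, 1] . pi = 1

Solving yields:
  pi_S0 = 16/29
  pi_S1 = 6/29
  pi_S2 = 7/29

Verification (pi * P):
  16/29*2/3 + 6/29*1/2 + 7/29*1/3 = 16/29 = pi_S0  (ok)
  16/29*1/6 + 6/29*1/6 + 7/29*1/3 = 6/29 = pi_S1  (ok)
  16/29*1/6 + 6/29*1/3 + 7/29*1/3 = 7/29 = pi_S2  (ok)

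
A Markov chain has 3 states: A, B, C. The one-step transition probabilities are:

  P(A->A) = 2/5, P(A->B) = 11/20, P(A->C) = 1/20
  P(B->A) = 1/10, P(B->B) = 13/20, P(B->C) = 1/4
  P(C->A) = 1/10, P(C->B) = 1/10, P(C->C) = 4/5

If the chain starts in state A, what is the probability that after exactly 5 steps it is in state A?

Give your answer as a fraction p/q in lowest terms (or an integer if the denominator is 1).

Computing P^5 by repeated multiplication:
P^1 =
  A: [2/5, 11/20, 1/20]
  B: [1/10, 13/20, 1/4]
  C: [1/10, 1/10, 4/5]
P^2 =
  A: [11/50, 233/400, 79/400]
  B: [13/100, 201/400, 147/400]
  C: [13/100, 1/5, 67/100]
P^3 =
  A: [83/500, 831/1600, 2517/8000]
  B: [139/1000, 3479/8000, 3409/8000]
  C: [139/1000, 537/2000, 237/400]
P^4 =
  A: [749/5000, 73657/160000, 499/1280]
  B: [1417/10000, 64277/160000, 73051/160000]
  C: [1417/10000, 12409/40000, 21923/40000]
P^5 =
  A: [7247/50000, 1345939/3200000, 1390253/3200000]
  B: [14251/100000, 246219/640000, 1512873/3200000]
  C: [14251/100000, 267511/800000, 418481/800000]

(P^5)[A -> A] = 7247/50000

Answer: 7247/50000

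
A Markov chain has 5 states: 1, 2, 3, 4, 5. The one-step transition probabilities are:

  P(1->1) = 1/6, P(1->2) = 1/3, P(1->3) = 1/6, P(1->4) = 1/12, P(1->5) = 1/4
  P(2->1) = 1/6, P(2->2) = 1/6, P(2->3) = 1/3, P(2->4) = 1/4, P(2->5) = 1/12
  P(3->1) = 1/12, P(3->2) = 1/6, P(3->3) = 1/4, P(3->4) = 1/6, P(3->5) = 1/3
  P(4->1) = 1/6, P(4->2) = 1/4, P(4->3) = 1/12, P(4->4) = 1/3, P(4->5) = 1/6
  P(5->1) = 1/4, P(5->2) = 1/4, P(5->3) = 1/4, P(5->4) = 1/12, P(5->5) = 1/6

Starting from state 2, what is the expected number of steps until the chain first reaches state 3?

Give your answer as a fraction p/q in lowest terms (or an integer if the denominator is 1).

Let h_i = expected steps to first reach 3 from state i.
Boundary: h_3 = 0.
First-step equations for the other states:
  h_1 = 1 + 1/6*h_1 + 1/3*h_2 + 1/6*h_3 + 1/12*h_4 + 1/4*h_5
  h_2 = 1 + 1/6*h_1 + 1/6*h_2 + 1/3*h_3 + 1/4*h_4 + 1/12*h_5
  h_4 = 1 + 1/6*h_1 + 1/4*h_2 + 1/12*h_3 + 1/3*h_4 + 1/6*h_5
  h_5 = 1 + 1/4*h_1 + 1/4*h_2 + 1/4*h_3 + 1/12*h_4 + 1/6*h_5

Substituting h_3 = 0 and rearranging gives the linear system (I - Q) h = 1:
  [5/6, -1/3, -1/12, -1/4] . (h_1, h_2, h_4, h_5) = 1
  [-1/6, 5/6, -1/4, -1/12] . (h_1, h_2, h_4, h_5) = 1
  [-1/6, -1/4, 2/3, -1/6] . (h_1, h_2, h_4, h_5) = 1
  [-1/4, -1/4, -1/12, 5/6] . (h_1, h_2, h_4, h_5) = 1

Solving yields:
  h_1 = 1233/260
  h_2 = 21/5
  h_4 = 279/52
  h_5 = 1149/260

Starting state is 2, so the expected hitting time is h_2 = 21/5.

Answer: 21/5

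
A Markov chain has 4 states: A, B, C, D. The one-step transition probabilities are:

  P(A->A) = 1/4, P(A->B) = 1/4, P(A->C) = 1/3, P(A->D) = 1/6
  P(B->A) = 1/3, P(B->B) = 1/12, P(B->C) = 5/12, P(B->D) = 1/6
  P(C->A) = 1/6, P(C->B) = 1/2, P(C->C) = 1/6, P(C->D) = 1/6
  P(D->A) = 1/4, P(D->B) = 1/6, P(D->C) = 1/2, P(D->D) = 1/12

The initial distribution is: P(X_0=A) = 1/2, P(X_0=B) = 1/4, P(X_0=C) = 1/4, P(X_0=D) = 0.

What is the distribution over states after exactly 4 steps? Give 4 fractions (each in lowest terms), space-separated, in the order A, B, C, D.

Propagating the distribution step by step (d_{t+1} = d_t * P):
d_0 = (A=1/2, B=1/4, C=1/4, D=0)
  d_1[A] = 1/2*1/4 + 1/4*1/3 + 1/4*1/6 + 0*1/4 = 1/4
  d_1[B] = 1/2*1/4 + 1/4*1/12 + 1/4*1/2 + 0*1/6 = 13/48
  d_1[C] = 1/2*1/3 + 1/4*5/12 + 1/4*1/6 + 0*1/2 = 5/16
  d_1[D] = 1/2*1/6 + 1/4*1/6 + 1/4*1/6 + 0*1/12 = 1/6
d_1 = (A=1/4, B=13/48, C=5/16, D=1/6)
  d_2[A] = 1/4*1/4 + 13/48*1/3 + 5/16*1/6 + 1/6*1/4 = 71/288
  d_2[B] = 1/4*1/4 + 13/48*1/12 + 5/16*1/2 + 1/6*1/6 = 155/576
  d_2[C] = 1/4*1/3 + 13/48*5/12 + 5/16*1/6 + 1/6*1/2 = 191/576
  d_2[D] = 1/4*1/6 + 13/48*1/6 + 5/16*1/6 + 1/6*1/12 = 11/72
d_2 = (A=71/288, B=155/576, C=191/576, D=11/72)
  d_3[A] = 71/288*1/4 + 155/576*1/3 + 191/576*1/6 + 11/72*1/4 = 47/192
  d_3[B] = 71/288*1/4 + 155/576*1/12 + 191/576*1/2 + 11/72*1/6 = 1903/6912
  d_3[C] = 71/288*1/3 + 155/576*5/12 + 191/576*1/6 + 11/72*1/2 = 751/2304
  d_3[D] = 71/288*1/6 + 155/576*1/6 + 191/576*1/6 + 11/72*1/12 = 133/864
d_3 = (A=47/192, B=1903/6912, C=751/2304, D=133/864)
  d_4[A] = 47/192*1/4 + 1903/6912*1/3 + 751/2304*1/6 + 133/864*1/4 = 10193/41472
  d_4[B] = 47/192*1/4 + 1903/6912*1/12 + 751/2304*1/2 + 133/864*1/6 = 22625/82944
  d_4[C] = 47/192*1/3 + 1903/6912*5/12 + 751/2304*1/6 + 133/864*1/2 = 27173/82944
  d_4[D] = 47/192*1/6 + 1903/6912*1/6 + 751/2304*1/6 + 133/864*1/12 = 1595/10368
d_4 = (A=10193/41472, B=22625/82944, C=27173/82944, D=1595/10368)

Answer: 10193/41472 22625/82944 27173/82944 1595/10368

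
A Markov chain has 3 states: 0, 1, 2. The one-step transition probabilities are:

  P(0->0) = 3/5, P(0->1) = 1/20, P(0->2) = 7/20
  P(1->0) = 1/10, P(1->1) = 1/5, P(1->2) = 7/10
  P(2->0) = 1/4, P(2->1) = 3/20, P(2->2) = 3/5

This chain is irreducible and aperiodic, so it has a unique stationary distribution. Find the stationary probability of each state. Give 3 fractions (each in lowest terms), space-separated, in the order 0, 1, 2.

The stationary distribution satisfies pi = pi * P, i.e.:
  pi_0 = 3/5*pi_0 + 1/10*pi_1 + 1/4*pi_2
  pi_1 = 1/20*pi_0 + 1/5*pi_1 + 3/20*pi_2
  pi_2 = 7/20*pi_0 + 7/10*pi_1 + 3/5*pi_2
with normalization: pi_0 + pi_1 + pi_2 = 1.

Using the first 2 balance equations plus normalization, the linear system A*pi = b is:
  [-2/5, 1/10, 1/4] . pi = 0
  [1/20, -4/5, 3/20] . pi = 0
  [1, 1, 1] . pi = 1

Solving yields:
  pi_0 = 86/241
  pi_1 = 29/241
  pi_2 = 126/241

Verification (pi * P):
  86/241*3/5 + 29/241*1/10 + 126/241*1/4 = 86/241 = pi_0  (ok)
  86/241*1/20 + 29/241*1/5 + 126/241*3/20 = 29/241 = pi_1  (ok)
  86/241*7/20 + 29/241*7/10 + 126/241*3/5 = 126/241 = pi_2  (ok)

Answer: 86/241 29/241 126/241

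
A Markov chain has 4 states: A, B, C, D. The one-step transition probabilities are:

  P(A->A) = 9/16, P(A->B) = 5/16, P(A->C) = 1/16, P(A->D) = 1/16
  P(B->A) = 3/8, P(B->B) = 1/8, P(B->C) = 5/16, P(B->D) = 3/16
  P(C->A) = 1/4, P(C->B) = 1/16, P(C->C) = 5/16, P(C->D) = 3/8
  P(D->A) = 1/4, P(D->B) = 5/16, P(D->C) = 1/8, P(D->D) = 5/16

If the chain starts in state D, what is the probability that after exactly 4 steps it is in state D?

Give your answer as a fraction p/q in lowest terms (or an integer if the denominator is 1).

Answer: 6479/32768

Derivation:
Computing P^4 by repeated multiplication:
P^1 =
  A: [9/16, 5/16, 1/16, 1/16]
  B: [3/8, 1/8, 5/16, 3/16]
  C: [1/4, 1/16, 5/16, 3/8]
  D: [1/4, 5/16, 1/8, 5/16]
P^2 =
  A: [119/256, 61/256, 41/256, 35/256]
  B: [49/128, 27/128, 47/256, 57/256]
  C: [43/128, 57/256, 23/128, 67/256]
  D: [47/128, 57/256, 49/256, 7/32]
P^3 =
  A: [1741/4096, 933/4096, 699/4096, 723/4096]
  B: [811/2048, 465/2048, 717/4096, 827/4096]
  C: [49/128, 925/4096, 735/4096, 217/1024]
  D: [201/512, 913/4096, 23/128, 839/4096]
P^4 =
  A: [26955/65536, 14885/65536, 11347/65536, 12349/65536]
  B: [13177/32768, 7411/32768, 11511/65536, 12849/65536]
  C: [13037/32768, 14765/65536, 2901/16384, 13093/65536]
  D: [13125/32768, 14797/65536, 11531/65536, 6479/32768]

(P^4)[D -> D] = 6479/32768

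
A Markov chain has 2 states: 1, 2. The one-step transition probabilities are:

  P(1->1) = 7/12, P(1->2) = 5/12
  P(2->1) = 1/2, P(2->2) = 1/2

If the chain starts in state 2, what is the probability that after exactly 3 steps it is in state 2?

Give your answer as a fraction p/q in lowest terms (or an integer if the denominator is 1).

Answer: 131/288

Derivation:
Computing P^3 by repeated multiplication:
P^1 =
  1: [7/12, 5/12]
  2: [1/2, 1/2]
P^2 =
  1: [79/144, 65/144]
  2: [13/24, 11/24]
P^3 =
  1: [943/1728, 785/1728]
  2: [157/288, 131/288]

(P^3)[2 -> 2] = 131/288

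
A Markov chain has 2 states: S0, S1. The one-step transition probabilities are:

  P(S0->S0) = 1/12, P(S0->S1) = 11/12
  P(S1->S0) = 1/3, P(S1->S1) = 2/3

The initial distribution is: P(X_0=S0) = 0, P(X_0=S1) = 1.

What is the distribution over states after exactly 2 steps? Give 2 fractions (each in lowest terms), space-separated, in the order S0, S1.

Propagating the distribution step by step (d_{t+1} = d_t * P):
d_0 = (S0=0, S1=1)
  d_1[S0] = 0*1/12 + 1*1/3 = 1/3
  d_1[S1] = 0*11/12 + 1*2/3 = 2/3
d_1 = (S0=1/3, S1=2/3)
  d_2[S0] = 1/3*1/12 + 2/3*1/3 = 1/4
  d_2[S1] = 1/3*11/12 + 2/3*2/3 = 3/4
d_2 = (S0=1/4, S1=3/4)

Answer: 1/4 3/4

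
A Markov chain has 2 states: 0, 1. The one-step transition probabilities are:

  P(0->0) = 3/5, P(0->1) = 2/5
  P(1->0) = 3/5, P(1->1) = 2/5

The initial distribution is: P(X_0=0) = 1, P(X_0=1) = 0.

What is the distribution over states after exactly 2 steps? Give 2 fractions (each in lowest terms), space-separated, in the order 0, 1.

Propagating the distribution step by step (d_{t+1} = d_t * P):
d_0 = (0=1, 1=0)
  d_1[0] = 1*3/5 + 0*3/5 = 3/5
  d_1[1] = 1*2/5 + 0*2/5 = 2/5
d_1 = (0=3/5, 1=2/5)
  d_2[0] = 3/5*3/5 + 2/5*3/5 = 3/5
  d_2[1] = 3/5*2/5 + 2/5*2/5 = 2/5
d_2 = (0=3/5, 1=2/5)

Answer: 3/5 2/5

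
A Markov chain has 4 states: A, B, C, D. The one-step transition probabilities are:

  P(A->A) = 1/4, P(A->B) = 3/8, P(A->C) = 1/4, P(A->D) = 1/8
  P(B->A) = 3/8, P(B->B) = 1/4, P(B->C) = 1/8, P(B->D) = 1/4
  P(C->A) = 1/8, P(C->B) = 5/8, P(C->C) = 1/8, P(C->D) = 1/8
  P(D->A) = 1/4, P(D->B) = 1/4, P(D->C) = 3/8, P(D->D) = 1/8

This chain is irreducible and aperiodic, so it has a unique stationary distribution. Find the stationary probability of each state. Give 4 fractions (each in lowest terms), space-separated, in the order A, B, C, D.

Answer: 181/671 241/671 135/671 114/671

Derivation:
The stationary distribution satisfies pi = pi * P, i.e.:
  pi_A = 1/4*pi_A + 3/8*pi_B + 1/8*pi_C + 1/4*pi_D
  pi_B = 3/8*pi_A + 1/4*pi_B + 5/8*pi_C + 1/4*pi_D
  pi_C = 1/4*pi_A + 1/8*pi_B + 1/8*pi_C + 3/8*pi_D
  pi_D = 1/8*pi_A + 1/4*pi_B + 1/8*pi_C + 1/8*pi_D
with normalization: pi_A + pi_B + pi_C + pi_D = 1.

Using the first 3 balance equations plus normalization, the linear system A*pi = b is:
  [-3/4, 3/8, 1/8, 1/4] . pi = 0
  [3/8, -3/4, 5/8, 1/4] . pi = 0
  [1/4, 1/8, -7/8, 3/8] . pi = 0
  [1, 1, 1, 1] . pi = 1

Solving yields:
  pi_A = 181/671
  pi_B = 241/671
  pi_C = 135/671
  pi_D = 114/671

Verification (pi * P):
  181/671*1/4 + 241/671*3/8 + 135/671*1/8 + 114/671*1/4 = 181/671 = pi_A  (ok)
  181/671*3/8 + 241/671*1/4 + 135/671*5/8 + 114/671*1/4 = 241/671 = pi_B  (ok)
  181/671*1/4 + 241/671*1/8 + 135/671*1/8 + 114/671*3/8 = 135/671 = pi_C  (ok)
  181/671*1/8 + 241/671*1/4 + 135/671*1/8 + 114/671*1/8 = 114/671 = pi_D  (ok)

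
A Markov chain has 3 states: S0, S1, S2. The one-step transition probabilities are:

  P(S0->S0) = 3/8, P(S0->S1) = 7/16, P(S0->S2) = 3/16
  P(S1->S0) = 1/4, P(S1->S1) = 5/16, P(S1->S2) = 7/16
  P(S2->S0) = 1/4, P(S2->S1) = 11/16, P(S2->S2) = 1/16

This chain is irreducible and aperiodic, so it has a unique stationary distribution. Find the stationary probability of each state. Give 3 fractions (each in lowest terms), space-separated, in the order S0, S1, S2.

Answer: 2/7 69/154 41/154

Derivation:
The stationary distribution satisfies pi = pi * P, i.e.:
  pi_S0 = 3/8*pi_S0 + 1/4*pi_S1 + 1/4*pi_S2
  pi_S1 = 7/16*pi_S0 + 5/16*pi_S1 + 11/16*pi_S2
  pi_S2 = 3/16*pi_S0 + 7/16*pi_S1 + 1/16*pi_S2
with normalization: pi_S0 + pi_S1 + pi_S2 = 1.

Using the first 2 balance equations plus normalization, the linear system A*pi = b is:
  [-5/8, 1/4, 1/4] . pi = 0
  [7/16, -11/16, 11/16] . pi = 0
  [1, 1, 1] . pi = 1

Solving yields:
  pi_S0 = 2/7
  pi_S1 = 69/154
  pi_S2 = 41/154

Verification (pi * P):
  2/7*3/8 + 69/154*1/4 + 41/154*1/4 = 2/7 = pi_S0  (ok)
  2/7*7/16 + 69/154*5/16 + 41/154*11/16 = 69/154 = pi_S1  (ok)
  2/7*3/16 + 69/154*7/16 + 41/154*1/16 = 41/154 = pi_S2  (ok)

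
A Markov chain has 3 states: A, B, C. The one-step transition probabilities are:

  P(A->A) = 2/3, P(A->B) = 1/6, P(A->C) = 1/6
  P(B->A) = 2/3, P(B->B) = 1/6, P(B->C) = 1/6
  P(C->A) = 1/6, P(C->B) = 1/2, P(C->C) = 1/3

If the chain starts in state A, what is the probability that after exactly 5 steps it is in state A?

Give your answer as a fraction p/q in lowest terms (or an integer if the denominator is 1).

Answer: 1469/2592

Derivation:
Computing P^5 by repeated multiplication:
P^1 =
  A: [2/3, 1/6, 1/6]
  B: [2/3, 1/6, 1/6]
  C: [1/6, 1/2, 1/3]
P^2 =
  A: [7/12, 2/9, 7/36]
  B: [7/12, 2/9, 7/36]
  C: [1/2, 5/18, 2/9]
P^3 =
  A: [41/72, 25/108, 43/216]
  B: [41/72, 25/108, 43/216]
  C: [5/9, 13/54, 11/54]
P^4 =
  A: [245/432, 151/648, 259/1296]
  B: [245/432, 151/648, 259/1296]
  C: [61/108, 19/81, 65/324]
P^5 =
  A: [1469/2592, 907/3888, 1555/7776]
  B: [1469/2592, 907/3888, 1555/7776]
  C: [367/648, 227/972, 389/1944]

(P^5)[A -> A] = 1469/2592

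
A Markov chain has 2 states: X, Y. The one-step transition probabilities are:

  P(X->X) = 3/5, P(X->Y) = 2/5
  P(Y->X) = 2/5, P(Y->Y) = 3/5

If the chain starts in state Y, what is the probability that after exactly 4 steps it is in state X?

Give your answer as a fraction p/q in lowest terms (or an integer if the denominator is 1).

Computing P^4 by repeated multiplication:
P^1 =
  X: [3/5, 2/5]
  Y: [2/5, 3/5]
P^2 =
  X: [13/25, 12/25]
  Y: [12/25, 13/25]
P^3 =
  X: [63/125, 62/125]
  Y: [62/125, 63/125]
P^4 =
  X: [313/625, 312/625]
  Y: [312/625, 313/625]

(P^4)[Y -> X] = 312/625

Answer: 312/625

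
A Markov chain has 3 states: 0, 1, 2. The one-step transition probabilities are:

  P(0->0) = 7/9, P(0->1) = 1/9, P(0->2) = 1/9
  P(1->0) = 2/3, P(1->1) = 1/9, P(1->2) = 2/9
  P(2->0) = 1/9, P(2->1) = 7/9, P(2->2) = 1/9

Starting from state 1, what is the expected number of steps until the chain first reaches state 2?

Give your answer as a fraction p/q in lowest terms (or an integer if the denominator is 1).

Answer: 36/5

Derivation:
Let h_i = expected steps to first reach 2 from state i.
Boundary: h_2 = 0.
First-step equations for the other states:
  h_0 = 1 + 7/9*h_0 + 1/9*h_1 + 1/9*h_2
  h_1 = 1 + 2/3*h_0 + 1/9*h_1 + 2/9*h_2

Substituting h_2 = 0 and rearranging gives the linear system (I - Q) h = 1:
  [2/9, -1/9] . (h_0, h_1) = 1
  [-2/3, 8/9] . (h_0, h_1) = 1

Solving yields:
  h_0 = 81/10
  h_1 = 36/5

Starting state is 1, so the expected hitting time is h_1 = 36/5.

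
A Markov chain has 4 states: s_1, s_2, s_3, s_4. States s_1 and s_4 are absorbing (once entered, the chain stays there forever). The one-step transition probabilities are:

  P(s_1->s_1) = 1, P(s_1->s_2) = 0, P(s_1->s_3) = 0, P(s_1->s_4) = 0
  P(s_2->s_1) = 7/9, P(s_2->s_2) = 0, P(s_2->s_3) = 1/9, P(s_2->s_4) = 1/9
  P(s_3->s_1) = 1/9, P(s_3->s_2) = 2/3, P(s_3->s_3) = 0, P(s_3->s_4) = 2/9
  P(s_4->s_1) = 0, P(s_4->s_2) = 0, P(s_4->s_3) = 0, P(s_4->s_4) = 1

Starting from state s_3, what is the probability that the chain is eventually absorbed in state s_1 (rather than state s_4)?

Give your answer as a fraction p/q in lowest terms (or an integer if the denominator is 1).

Answer: 17/25

Derivation:
Let a_i = P(absorbed in s_1 | start in state i).
Boundary conditions: a_s_1 = 1, a_s_4 = 0.
For each transient state i, a_i = sum_j P(i->j) * a_j:
  a_s_2 = 7/9*a_s_1 + 0*a_s_2 + 1/9*a_s_3 + 1/9*a_s_4
  a_s_3 = 1/9*a_s_1 + 2/3*a_s_2 + 0*a_s_3 + 2/9*a_s_4

Substituting a_s_1 = 1 and a_s_4 = 0, rearrange to (I - Q) a = r where r[i] = P(i -> s_1):
  [1, -1/9] . (a_s_2, a_s_3) = 7/9
  [-2/3, 1] . (a_s_2, a_s_3) = 1/9

Solving yields:
  a_s_2 = 64/75
  a_s_3 = 17/25

Starting state is s_3, so the absorption probability is a_s_3 = 17/25.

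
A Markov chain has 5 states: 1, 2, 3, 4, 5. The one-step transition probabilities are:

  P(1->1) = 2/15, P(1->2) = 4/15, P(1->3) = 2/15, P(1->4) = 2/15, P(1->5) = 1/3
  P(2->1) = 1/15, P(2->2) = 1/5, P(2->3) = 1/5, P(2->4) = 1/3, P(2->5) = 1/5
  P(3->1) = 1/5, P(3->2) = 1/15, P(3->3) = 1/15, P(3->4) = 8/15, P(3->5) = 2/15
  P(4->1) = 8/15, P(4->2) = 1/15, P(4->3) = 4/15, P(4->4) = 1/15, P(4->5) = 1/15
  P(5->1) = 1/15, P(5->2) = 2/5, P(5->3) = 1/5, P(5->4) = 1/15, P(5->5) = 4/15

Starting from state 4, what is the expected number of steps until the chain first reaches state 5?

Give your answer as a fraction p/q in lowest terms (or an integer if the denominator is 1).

Let h_i = expected steps to first reach 5 from state i.
Boundary: h_5 = 0.
First-step equations for the other states:
  h_1 = 1 + 2/15*h_1 + 4/15*h_2 + 2/15*h_3 + 2/15*h_4 + 1/3*h_5
  h_2 = 1 + 1/15*h_1 + 1/5*h_2 + 1/5*h_3 + 1/3*h_4 + 1/5*h_5
  h_3 = 1 + 1/5*h_1 + 1/15*h_2 + 1/15*h_3 + 8/15*h_4 + 2/15*h_5
  h_4 = 1 + 8/15*h_1 + 1/15*h_2 + 4/15*h_3 + 1/15*h_4 + 1/15*h_5

Substituting h_5 = 0 and rearranging gives the linear system (I - Q) h = 1:
  [13/15, -4/15, -2/15, -2/15] . (h_1, h_2, h_3, h_4) = 1
  [-1/15, 4/5, -1/5, -1/3] . (h_1, h_2, h_3, h_4) = 1
  [-1/5, -1/15, 14/15, -8/15] . (h_1, h_2, h_3, h_4) = 1
  [-8/15, -1/15, -4/15, 14/15] . (h_1, h_2, h_3, h_4) = 1

Solving yields:
  h_1 = 15495/3382
  h_2 = 1935/356
  h_3 = 77145/13528
  h_4 = 77205/13528

Starting state is 4, so the expected hitting time is h_4 = 77205/13528.

Answer: 77205/13528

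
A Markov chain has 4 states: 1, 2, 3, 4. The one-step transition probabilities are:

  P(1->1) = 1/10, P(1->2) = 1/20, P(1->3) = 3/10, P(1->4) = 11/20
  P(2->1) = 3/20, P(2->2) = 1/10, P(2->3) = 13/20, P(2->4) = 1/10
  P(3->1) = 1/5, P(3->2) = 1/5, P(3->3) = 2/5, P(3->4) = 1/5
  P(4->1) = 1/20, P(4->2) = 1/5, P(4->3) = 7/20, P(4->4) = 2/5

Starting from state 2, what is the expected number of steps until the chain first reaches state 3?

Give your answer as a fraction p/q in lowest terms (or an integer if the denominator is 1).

Let h_i = expected steps to first reach 3 from state i.
Boundary: h_3 = 0.
First-step equations for the other states:
  h_1 = 1 + 1/10*h_1 + 1/20*h_2 + 3/10*h_3 + 11/20*h_4
  h_2 = 1 + 3/20*h_1 + 1/10*h_2 + 13/20*h_3 + 1/10*h_4
  h_4 = 1 + 1/20*h_1 + 1/5*h_2 + 7/20*h_3 + 2/5*h_4

Substituting h_3 = 0 and rearranging gives the linear system (I - Q) h = 1:
  [9/10, -1/20, -11/20] . (h_1, h_2, h_4) = 1
  [-3/20, 9/10, -1/10] . (h_1, h_2, h_4) = 1
  [-1/20, -1/5, 3/5] . (h_1, h_2, h_4) = 1

Solving yields:
  h_1 = 580/211
  h_2 = 390/211
  h_4 = 530/211

Starting state is 2, so the expected hitting time is h_2 = 390/211.

Answer: 390/211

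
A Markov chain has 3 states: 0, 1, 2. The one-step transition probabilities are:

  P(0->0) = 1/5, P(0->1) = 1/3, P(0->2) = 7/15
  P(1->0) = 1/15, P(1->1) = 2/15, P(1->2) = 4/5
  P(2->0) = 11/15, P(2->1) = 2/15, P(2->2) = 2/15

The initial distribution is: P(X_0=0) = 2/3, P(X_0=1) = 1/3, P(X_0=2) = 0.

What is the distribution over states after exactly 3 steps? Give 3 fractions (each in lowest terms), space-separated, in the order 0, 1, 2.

Propagating the distribution step by step (d_{t+1} = d_t * P):
d_0 = (0=2/3, 1=1/3, 2=0)
  d_1[0] = 2/3*1/5 + 1/3*1/15 + 0*11/15 = 7/45
  d_1[1] = 2/3*1/3 + 1/3*2/15 + 0*2/15 = 4/15
  d_1[2] = 2/3*7/15 + 1/3*4/5 + 0*2/15 = 26/45
d_1 = (0=7/45, 1=4/15, 2=26/45)
  d_2[0] = 7/45*1/5 + 4/15*1/15 + 26/45*11/15 = 319/675
  d_2[1] = 7/45*1/3 + 4/15*2/15 + 26/45*2/15 = 37/225
  d_2[2] = 7/45*7/15 + 4/15*4/5 + 26/45*2/15 = 49/135
d_2 = (0=319/675, 1=37/225, 2=49/135)
  d_3[0] = 319/675*1/5 + 37/225*1/15 + 49/135*11/15 = 3763/10125
  d_3[1] = 319/675*1/3 + 37/225*2/15 + 49/135*2/15 = 769/3375
  d_3[2] = 319/675*7/15 + 37/225*4/5 + 49/135*2/15 = 811/2025
d_3 = (0=3763/10125, 1=769/3375, 2=811/2025)

Answer: 3763/10125 769/3375 811/2025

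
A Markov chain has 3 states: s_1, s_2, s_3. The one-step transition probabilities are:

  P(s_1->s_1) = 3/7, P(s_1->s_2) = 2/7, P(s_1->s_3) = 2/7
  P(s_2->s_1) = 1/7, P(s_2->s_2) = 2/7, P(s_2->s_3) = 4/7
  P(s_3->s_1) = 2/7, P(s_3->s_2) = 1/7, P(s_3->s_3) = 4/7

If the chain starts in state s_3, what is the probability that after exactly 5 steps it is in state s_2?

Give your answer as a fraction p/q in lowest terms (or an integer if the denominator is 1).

Answer: 3636/16807

Derivation:
Computing P^5 by repeated multiplication:
P^1 =
  s_1: [3/7, 2/7, 2/7]
  s_2: [1/7, 2/7, 4/7]
  s_3: [2/7, 1/7, 4/7]
P^2 =
  s_1: [15/49, 12/49, 22/49]
  s_2: [13/49, 10/49, 26/49]
  s_3: [15/49, 10/49, 24/49]
P^3 =
  s_1: [101/343, 76/343, 166/343]
  s_2: [101/343, 72/343, 170/343]
  s_3: [103/343, 74/343, 166/343]
P^4 =
  s_1: [711/2401, 520/2401, 1170/2401]
  s_2: [715/2401, 516/2401, 1170/2401]
  s_3: [715/2401, 520/2401, 1166/2401]
P^5 =
  s_1: [4993/16807, 3632/16807, 8182/16807]
  s_2: [5001/16807, 3632/16807, 8174/16807]
  s_3: [4997/16807, 3636/16807, 8174/16807]

(P^5)[s_3 -> s_2] = 3636/16807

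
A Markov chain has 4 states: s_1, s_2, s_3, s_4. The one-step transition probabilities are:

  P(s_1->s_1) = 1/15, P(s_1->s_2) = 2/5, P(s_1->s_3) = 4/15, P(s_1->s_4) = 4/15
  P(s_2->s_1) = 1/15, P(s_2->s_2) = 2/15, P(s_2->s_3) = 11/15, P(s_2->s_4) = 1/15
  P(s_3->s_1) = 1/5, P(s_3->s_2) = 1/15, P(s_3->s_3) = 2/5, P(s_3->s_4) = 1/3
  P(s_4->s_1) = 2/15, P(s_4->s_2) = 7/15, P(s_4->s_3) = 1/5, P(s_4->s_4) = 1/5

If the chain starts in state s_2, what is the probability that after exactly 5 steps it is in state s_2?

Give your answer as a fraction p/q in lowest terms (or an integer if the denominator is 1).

Computing P^5 by repeated multiplication:
P^1 =
  s_1: [1/15, 2/5, 4/15, 4/15]
  s_2: [1/15, 2/15, 11/15, 1/15]
  s_3: [1/5, 1/15, 2/5, 1/3]
  s_4: [2/15, 7/15, 1/5, 1/5]
P^2 =
  s_1: [3/25, 2/9, 106/225, 14/75]
  s_2: [38/225, 28/225, 19/45, 64/225]
  s_3: [32/225, 61/225, 74/225, 58/225]
  s_4: [8/75, 2/9, 112/225, 13/75]
P^3 =
  s_1: [479/3375, 662/3375, 284/675, 814/3375]
  s_2: [479/3375, 827/3375, 1222/3375, 847/3375]
  s_3: [431/3375, 794/3375, 1417/3375, 733/3375]
  s_4: [488/3375, 629/3375, 287/675, 823/3375]
P^4 =
  s_1: [781/5625, 3772/16875, 448/1125, 808/3375]
  s_2: [2222/16875, 3893/16875, 6962/16875, 422/1875]
  s_3: [2314/16875, 3574/16875, 2351/5625, 3934/16875]
  s_4: [2356/16875, 3794/16875, 266/675, 163/675]
P^5 =
  s_1: [6871/50625, 56602/253125, 103304/253125, 58864/253125]
  s_2: [34597/253125, 6074/28125, 11653/28125, 11797/50625]
  s_3: [6983/50625, 18541/84375, 2282/5625, 59897/253125]
  s_4: [274/2025, 56899/253125, 103283/253125, 58693/253125]

(P^5)[s_2 -> s_2] = 6074/28125

Answer: 6074/28125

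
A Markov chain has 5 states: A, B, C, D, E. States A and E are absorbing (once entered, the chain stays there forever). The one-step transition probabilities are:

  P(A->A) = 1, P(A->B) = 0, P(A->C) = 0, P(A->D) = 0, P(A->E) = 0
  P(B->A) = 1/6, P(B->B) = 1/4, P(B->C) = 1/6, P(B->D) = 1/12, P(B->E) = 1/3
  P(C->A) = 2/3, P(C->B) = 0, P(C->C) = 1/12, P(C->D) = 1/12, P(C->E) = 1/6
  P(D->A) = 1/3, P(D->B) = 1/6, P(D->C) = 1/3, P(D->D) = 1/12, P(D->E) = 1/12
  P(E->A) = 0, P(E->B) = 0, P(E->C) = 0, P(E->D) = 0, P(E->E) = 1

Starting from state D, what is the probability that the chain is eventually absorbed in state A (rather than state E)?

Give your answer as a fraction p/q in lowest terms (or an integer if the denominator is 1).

Answer: 760/1027

Derivation:
Let a_i = P(absorbed in A | start in state i).
Boundary conditions: a_A = 1, a_E = 0.
For each transient state i, a_i = sum_j P(i->j) * a_j:
  a_B = 1/6*a_A + 1/4*a_B + 1/6*a_C + 1/12*a_D + 1/3*a_E
  a_C = 2/3*a_A + 0*a_B + 1/12*a_C + 1/12*a_D + 1/6*a_E
  a_D = 1/3*a_A + 1/6*a_B + 1/3*a_C + 1/12*a_D + 1/12*a_E

Substituting a_A = 1 and a_E = 0, rearrange to (I - Q) a = r where r[i] = P(i -> A):
  [3/4, -1/6, -1/12] . (a_B, a_C, a_D) = 1/6
  [0, 11/12, -1/12] . (a_B, a_C, a_D) = 2/3
  [-1/6, -1/3, 11/12] . (a_B, a_C, a_D) = 1/3

Solving yields:
  a_B = 38/79
  a_C = 816/1027
  a_D = 760/1027

Starting state is D, so the absorption probability is a_D = 760/1027.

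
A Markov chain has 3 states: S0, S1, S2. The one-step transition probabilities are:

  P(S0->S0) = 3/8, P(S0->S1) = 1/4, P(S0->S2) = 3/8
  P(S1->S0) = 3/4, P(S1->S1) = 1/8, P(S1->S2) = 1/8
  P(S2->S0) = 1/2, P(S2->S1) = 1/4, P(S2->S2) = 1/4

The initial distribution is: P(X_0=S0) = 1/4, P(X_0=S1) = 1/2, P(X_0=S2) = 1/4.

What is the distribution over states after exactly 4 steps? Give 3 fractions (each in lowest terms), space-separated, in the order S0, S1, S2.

Answer: 8081/16384 1821/8192 4661/16384

Derivation:
Propagating the distribution step by step (d_{t+1} = d_t * P):
d_0 = (S0=1/4, S1=1/2, S2=1/4)
  d_1[S0] = 1/4*3/8 + 1/2*3/4 + 1/4*1/2 = 19/32
  d_1[S1] = 1/4*1/4 + 1/2*1/8 + 1/4*1/4 = 3/16
  d_1[S2] = 1/4*3/8 + 1/2*1/8 + 1/4*1/4 = 7/32
d_1 = (S0=19/32, S1=3/16, S2=7/32)
  d_2[S0] = 19/32*3/8 + 3/16*3/4 + 7/32*1/2 = 121/256
  d_2[S1] = 19/32*1/4 + 3/16*1/8 + 7/32*1/4 = 29/128
  d_2[S2] = 19/32*3/8 + 3/16*1/8 + 7/32*1/4 = 77/256
d_2 = (S0=121/256, S1=29/128, S2=77/256)
  d_3[S0] = 121/256*3/8 + 29/128*3/4 + 77/256*1/2 = 1019/2048
  d_3[S1] = 121/256*1/4 + 29/128*1/8 + 77/256*1/4 = 227/1024
  d_3[S2] = 121/256*3/8 + 29/128*1/8 + 77/256*1/4 = 575/2048
d_3 = (S0=1019/2048, S1=227/1024, S2=575/2048)
  d_4[S0] = 1019/2048*3/8 + 227/1024*3/4 + 575/2048*1/2 = 8081/16384
  d_4[S1] = 1019/2048*1/4 + 227/1024*1/8 + 575/2048*1/4 = 1821/8192
  d_4[S2] = 1019/2048*3/8 + 227/1024*1/8 + 575/2048*1/4 = 4661/16384
d_4 = (S0=8081/16384, S1=1821/8192, S2=4661/16384)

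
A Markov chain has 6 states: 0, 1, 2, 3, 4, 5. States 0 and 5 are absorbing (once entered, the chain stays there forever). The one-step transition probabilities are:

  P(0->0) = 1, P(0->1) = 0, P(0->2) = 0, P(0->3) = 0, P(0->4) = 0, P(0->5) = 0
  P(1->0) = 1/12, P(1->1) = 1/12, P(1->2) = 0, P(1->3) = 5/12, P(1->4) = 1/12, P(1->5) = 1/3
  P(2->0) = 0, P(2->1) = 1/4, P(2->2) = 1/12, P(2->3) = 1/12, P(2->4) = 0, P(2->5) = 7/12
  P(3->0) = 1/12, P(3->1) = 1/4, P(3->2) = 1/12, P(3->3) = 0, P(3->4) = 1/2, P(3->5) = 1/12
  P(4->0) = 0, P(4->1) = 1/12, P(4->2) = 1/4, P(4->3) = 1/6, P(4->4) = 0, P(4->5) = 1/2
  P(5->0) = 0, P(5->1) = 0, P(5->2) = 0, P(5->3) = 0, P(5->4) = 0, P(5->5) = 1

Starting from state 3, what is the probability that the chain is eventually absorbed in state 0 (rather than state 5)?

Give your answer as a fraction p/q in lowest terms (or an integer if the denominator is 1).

Let a_i = P(absorbed in 0 | start in state i).
Boundary conditions: a_0 = 1, a_5 = 0.
For each transient state i, a_i = sum_j P(i->j) * a_j:
  a_1 = 1/12*a_0 + 1/12*a_1 + 0*a_2 + 5/12*a_3 + 1/12*a_4 + 1/3*a_5
  a_2 = 0*a_0 + 1/4*a_1 + 1/12*a_2 + 1/12*a_3 + 0*a_4 + 7/12*a_5
  a_3 = 1/12*a_0 + 1/4*a_1 + 1/12*a_2 + 0*a_3 + 1/2*a_4 + 1/12*a_5
  a_4 = 0*a_0 + 1/12*a_1 + 1/4*a_2 + 1/6*a_3 + 0*a_4 + 1/2*a_5

Substituting a_0 = 1 and a_5 = 0, rearrange to (I - Q) a = r where r[i] = P(i -> 0):
  [11/12, 0, -5/12, -1/12] . (a_1, a_2, a_3, a_4) = 1/12
  [-1/4, 11/12, -1/12, 0] . (a_1, a_2, a_3, a_4) = 0
  [-1/4, -1/12, 1, -1/2] . (a_1, a_2, a_3, a_4) = 1/12
  [-1/12, -1/4, -1/6, 1] . (a_1, a_2, a_3, a_4) = 0

Solving yields:
  a_1 = 2107/12562
  a_2 = 755/12562
  a_3 = 992/6281
  a_4 = 695/12562

Starting state is 3, so the absorption probability is a_3 = 992/6281.

Answer: 992/6281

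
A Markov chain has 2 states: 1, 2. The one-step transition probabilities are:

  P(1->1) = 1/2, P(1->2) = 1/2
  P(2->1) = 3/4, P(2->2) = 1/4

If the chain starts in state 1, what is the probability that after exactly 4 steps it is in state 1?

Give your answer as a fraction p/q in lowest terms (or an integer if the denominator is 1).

Computing P^4 by repeated multiplication:
P^1 =
  1: [1/2, 1/2]
  2: [3/4, 1/4]
P^2 =
  1: [5/8, 3/8]
  2: [9/16, 7/16]
P^3 =
  1: [19/32, 13/32]
  2: [39/64, 25/64]
P^4 =
  1: [77/128, 51/128]
  2: [153/256, 103/256]

(P^4)[1 -> 1] = 77/128

Answer: 77/128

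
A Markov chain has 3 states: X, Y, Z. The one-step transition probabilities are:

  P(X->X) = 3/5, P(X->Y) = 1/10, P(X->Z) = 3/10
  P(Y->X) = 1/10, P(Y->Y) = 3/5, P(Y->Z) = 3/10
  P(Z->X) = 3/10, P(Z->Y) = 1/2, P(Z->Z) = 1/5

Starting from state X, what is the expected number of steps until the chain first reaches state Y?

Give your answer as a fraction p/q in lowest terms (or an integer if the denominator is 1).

Answer: 110/23

Derivation:
Let h_i = expected steps to first reach Y from state i.
Boundary: h_Y = 0.
First-step equations for the other states:
  h_X = 1 + 3/5*h_X + 1/10*h_Y + 3/10*h_Z
  h_Z = 1 + 3/10*h_X + 1/2*h_Y + 1/5*h_Z

Substituting h_Y = 0 and rearranging gives the linear system (I - Q) h = 1:
  [2/5, -3/10] . (h_X, h_Z) = 1
  [-3/10, 4/5] . (h_X, h_Z) = 1

Solving yields:
  h_X = 110/23
  h_Z = 70/23

Starting state is X, so the expected hitting time is h_X = 110/23.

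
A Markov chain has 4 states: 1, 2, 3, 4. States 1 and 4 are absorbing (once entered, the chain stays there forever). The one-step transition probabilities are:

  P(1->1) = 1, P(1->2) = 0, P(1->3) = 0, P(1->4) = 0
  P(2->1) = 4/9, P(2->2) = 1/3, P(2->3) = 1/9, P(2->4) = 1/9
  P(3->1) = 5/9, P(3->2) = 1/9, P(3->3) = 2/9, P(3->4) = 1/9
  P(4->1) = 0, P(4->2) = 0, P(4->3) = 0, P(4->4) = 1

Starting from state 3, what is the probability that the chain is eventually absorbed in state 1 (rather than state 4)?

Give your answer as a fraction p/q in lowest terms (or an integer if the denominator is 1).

Let a_i = P(absorbed in 1 | start in state i).
Boundary conditions: a_1 = 1, a_4 = 0.
For each transient state i, a_i = sum_j P(i->j) * a_j:
  a_2 = 4/9*a_1 + 1/3*a_2 + 1/9*a_3 + 1/9*a_4
  a_3 = 5/9*a_1 + 1/9*a_2 + 2/9*a_3 + 1/9*a_4

Substituting a_1 = 1 and a_4 = 0, rearrange to (I - Q) a = r where r[i] = P(i -> 1):
  [2/3, -1/9] . (a_2, a_3) = 4/9
  [-1/9, 7/9] . (a_2, a_3) = 5/9

Solving yields:
  a_2 = 33/41
  a_3 = 34/41

Starting state is 3, so the absorption probability is a_3 = 34/41.

Answer: 34/41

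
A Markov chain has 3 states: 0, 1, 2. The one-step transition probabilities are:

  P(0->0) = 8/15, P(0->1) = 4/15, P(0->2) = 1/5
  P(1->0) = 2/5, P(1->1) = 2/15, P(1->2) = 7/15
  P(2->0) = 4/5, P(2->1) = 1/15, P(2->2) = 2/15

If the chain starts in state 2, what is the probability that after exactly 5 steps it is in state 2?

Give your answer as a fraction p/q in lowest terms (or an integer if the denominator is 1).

Computing P^5 by repeated multiplication:
P^1 =
  0: [8/15, 4/15, 1/5]
  1: [2/5, 2/15, 7/15]
  2: [4/5, 1/15, 2/15]
P^2 =
  0: [124/225, 43/225, 58/225]
  1: [16/25, 7/45, 46/225]
  2: [14/25, 52/225, 47/225]
P^3 =
  0: [1946/3375, 128/675, 263/1125]
  1: [638/1125, 692/3375, 769/3375]
  2: [628/1125, 131/675, 836/3375]
P^4 =
  0: [28876/50625, 9853/50625, 11896/50625]
  1: [3188/5625, 9809/50625, 12124/50625]
  2: [3226/5625, 9682/50625, 11909/50625]
P^5 =
  0: [432878/759375, 147106/759375, 59797/253125]
  1: [144626/253125, 29302/151875, 178987/759375]
  2: [144424/253125, 147409/759375, 178694/759375]

(P^5)[2 -> 2] = 178694/759375

Answer: 178694/759375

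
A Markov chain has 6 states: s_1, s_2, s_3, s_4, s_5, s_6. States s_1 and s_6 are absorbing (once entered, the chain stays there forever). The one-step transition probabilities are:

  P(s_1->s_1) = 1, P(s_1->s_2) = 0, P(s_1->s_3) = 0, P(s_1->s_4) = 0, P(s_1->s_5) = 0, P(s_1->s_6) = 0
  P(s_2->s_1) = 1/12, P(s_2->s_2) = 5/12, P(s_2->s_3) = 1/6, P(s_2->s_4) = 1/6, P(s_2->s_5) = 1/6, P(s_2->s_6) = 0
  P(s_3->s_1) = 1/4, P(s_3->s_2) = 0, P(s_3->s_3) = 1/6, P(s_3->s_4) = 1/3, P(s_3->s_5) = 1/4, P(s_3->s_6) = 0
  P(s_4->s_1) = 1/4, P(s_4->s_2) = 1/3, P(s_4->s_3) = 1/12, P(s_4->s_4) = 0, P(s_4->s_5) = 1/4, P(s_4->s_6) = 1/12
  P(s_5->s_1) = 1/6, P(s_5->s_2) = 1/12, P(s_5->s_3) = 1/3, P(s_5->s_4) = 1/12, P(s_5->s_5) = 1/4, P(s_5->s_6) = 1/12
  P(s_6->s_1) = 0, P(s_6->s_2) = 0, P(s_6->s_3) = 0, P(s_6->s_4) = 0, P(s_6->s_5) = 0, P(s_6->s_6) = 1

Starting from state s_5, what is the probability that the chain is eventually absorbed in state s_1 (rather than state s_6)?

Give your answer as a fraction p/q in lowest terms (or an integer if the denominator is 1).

Let a_i = P(absorbed in s_1 | start in state i).
Boundary conditions: a_s_1 = 1, a_s_6 = 0.
For each transient state i, a_i = sum_j P(i->j) * a_j:
  a_s_2 = 1/12*a_s_1 + 5/12*a_s_2 + 1/6*a_s_3 + 1/6*a_s_4 + 1/6*a_s_5 + 0*a_s_6
  a_s_3 = 1/4*a_s_1 + 0*a_s_2 + 1/6*a_s_3 + 1/3*a_s_4 + 1/4*a_s_5 + 0*a_s_6
  a_s_4 = 1/4*a_s_1 + 1/3*a_s_2 + 1/12*a_s_3 + 0*a_s_4 + 1/4*a_s_5 + 1/12*a_s_6
  a_s_5 = 1/6*a_s_1 + 1/12*a_s_2 + 1/3*a_s_3 + 1/12*a_s_4 + 1/4*a_s_5 + 1/12*a_s_6

Substituting a_s_1 = 1 and a_s_6 = 0, rearrange to (I - Q) a = r where r[i] = P(i -> s_1):
  [7/12, -1/6, -1/6, -1/6] . (a_s_2, a_s_3, a_s_4, a_s_5) = 1/12
  [0, 5/6, -1/3, -1/4] . (a_s_2, a_s_3, a_s_4, a_s_5) = 1/4
  [-1/3, -1/12, 1, -1/4] . (a_s_2, a_s_3, a_s_4, a_s_5) = 1/4
  [-1/12, -1/3, -1/12, 3/4] . (a_s_2, a_s_3, a_s_4, a_s_5) = 1/6

Solving yields:
  a_s_2 = 703/839
  a_s_3 = 716/839
  a_s_4 = 668/839
  a_s_5 = 657/839

Starting state is s_5, so the absorption probability is a_s_5 = 657/839.

Answer: 657/839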